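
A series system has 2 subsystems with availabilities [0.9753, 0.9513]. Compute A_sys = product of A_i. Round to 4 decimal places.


Subsystems: [0.9753, 0.9513]
After subsystem 1 (A=0.9753): product = 0.9753
After subsystem 2 (A=0.9513): product = 0.9278
A_sys = 0.9278

0.9278


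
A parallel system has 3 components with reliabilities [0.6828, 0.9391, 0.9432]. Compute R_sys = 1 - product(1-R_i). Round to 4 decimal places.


Components: [0.6828, 0.9391, 0.9432]
(1 - 0.6828) = 0.3172, running product = 0.3172
(1 - 0.9391) = 0.0609, running product = 0.0193
(1 - 0.9432) = 0.0568, running product = 0.0011
Product of (1-R_i) = 0.0011
R_sys = 1 - 0.0011 = 0.9989

0.9989


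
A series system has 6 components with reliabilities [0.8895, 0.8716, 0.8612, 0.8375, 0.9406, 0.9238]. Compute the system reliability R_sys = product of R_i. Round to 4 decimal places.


Components: [0.8895, 0.8716, 0.8612, 0.8375, 0.9406, 0.9238]
After component 1 (R=0.8895): product = 0.8895
After component 2 (R=0.8716): product = 0.7753
After component 3 (R=0.8612): product = 0.6677
After component 4 (R=0.8375): product = 0.5592
After component 5 (R=0.9406): product = 0.526
After component 6 (R=0.9238): product = 0.4859
R_sys = 0.4859

0.4859


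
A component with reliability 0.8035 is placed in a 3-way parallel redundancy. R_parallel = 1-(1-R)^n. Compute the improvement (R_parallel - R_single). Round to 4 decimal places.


R_single = 0.8035, n = 3
1 - R_single = 0.1965
(1 - R_single)^n = 0.1965^3 = 0.0076
R_parallel = 1 - 0.0076 = 0.9924
Improvement = 0.9924 - 0.8035
Improvement = 0.1889

0.1889


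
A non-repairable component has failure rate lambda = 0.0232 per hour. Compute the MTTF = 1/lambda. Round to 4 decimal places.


lambda = 0.0232
MTTF = 1 / 0.0232
MTTF = 43.1034

43.1034


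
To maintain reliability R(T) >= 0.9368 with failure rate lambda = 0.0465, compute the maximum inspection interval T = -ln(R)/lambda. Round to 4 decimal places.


R_target = 0.9368
lambda = 0.0465
-ln(0.9368) = 0.0653
T = 0.0653 / 0.0465
T = 1.404

1.404


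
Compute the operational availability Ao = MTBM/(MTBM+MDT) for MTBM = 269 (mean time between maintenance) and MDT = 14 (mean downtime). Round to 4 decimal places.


MTBM = 269
MDT = 14
MTBM + MDT = 283
Ao = 269 / 283
Ao = 0.9505

0.9505


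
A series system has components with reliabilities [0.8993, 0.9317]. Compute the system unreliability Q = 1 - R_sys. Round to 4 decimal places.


Components: [0.8993, 0.9317]
After component 1: product = 0.8993
After component 2: product = 0.8379
R_sys = 0.8379
Q = 1 - 0.8379 = 0.1621

0.1621


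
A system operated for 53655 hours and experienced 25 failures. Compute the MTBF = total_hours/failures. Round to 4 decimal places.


total_hours = 53655
failures = 25
MTBF = 53655 / 25
MTBF = 2146.2

2146.2


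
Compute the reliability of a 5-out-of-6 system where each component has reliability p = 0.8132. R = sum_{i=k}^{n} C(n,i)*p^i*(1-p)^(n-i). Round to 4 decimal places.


k = 5, n = 6, p = 0.8132
i=5: C(6,5)=6 * 0.8132^5 * 0.1868^1 = 0.3986
i=6: C(6,6)=1 * 0.8132^6 * 0.1868^0 = 0.2892
R = sum of terms = 0.6878

0.6878


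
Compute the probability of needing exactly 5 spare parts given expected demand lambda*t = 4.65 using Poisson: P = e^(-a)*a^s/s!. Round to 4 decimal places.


a = 4.65, s = 5
e^(-a) = e^(-4.65) = 0.0096
a^s = 4.65^5 = 2174.0262
s! = 120
P = 0.0096 * 2174.0262 / 120
P = 0.1732

0.1732


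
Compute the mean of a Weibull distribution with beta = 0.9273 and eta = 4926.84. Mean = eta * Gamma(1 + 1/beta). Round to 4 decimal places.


beta = 0.9273, eta = 4926.84
1/beta = 1.0784
1 + 1/beta = 2.0784
Gamma(2.0784) = 1.0357
Mean = 4926.84 * 1.0357
Mean = 5102.825

5102.825


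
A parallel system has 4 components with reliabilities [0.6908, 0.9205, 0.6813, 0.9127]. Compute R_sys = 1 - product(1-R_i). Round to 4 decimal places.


Components: [0.6908, 0.9205, 0.6813, 0.9127]
(1 - 0.6908) = 0.3092, running product = 0.3092
(1 - 0.9205) = 0.0795, running product = 0.0246
(1 - 0.6813) = 0.3187, running product = 0.0078
(1 - 0.9127) = 0.0873, running product = 0.0007
Product of (1-R_i) = 0.0007
R_sys = 1 - 0.0007 = 0.9993

0.9993


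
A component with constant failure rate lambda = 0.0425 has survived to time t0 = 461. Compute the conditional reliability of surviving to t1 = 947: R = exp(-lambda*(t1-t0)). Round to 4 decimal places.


lambda = 0.0425
t0 = 461, t1 = 947
t1 - t0 = 486
lambda * (t1-t0) = 0.0425 * 486 = 20.655
R = exp(-20.655)
R = 0.0

0.0


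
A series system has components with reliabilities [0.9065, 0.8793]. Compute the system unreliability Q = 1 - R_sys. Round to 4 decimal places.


Components: [0.9065, 0.8793]
After component 1: product = 0.9065
After component 2: product = 0.7971
R_sys = 0.7971
Q = 1 - 0.7971 = 0.2029

0.2029


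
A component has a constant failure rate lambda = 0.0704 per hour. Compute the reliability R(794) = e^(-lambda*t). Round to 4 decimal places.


lambda = 0.0704
t = 794
lambda * t = 55.8976
R(t) = e^(-55.8976)
R(t) = 0.0

0.0


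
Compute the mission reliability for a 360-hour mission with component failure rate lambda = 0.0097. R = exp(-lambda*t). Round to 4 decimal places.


lambda = 0.0097
mission_time = 360
lambda * t = 0.0097 * 360 = 3.492
R = exp(-3.492)
R = 0.0304

0.0304


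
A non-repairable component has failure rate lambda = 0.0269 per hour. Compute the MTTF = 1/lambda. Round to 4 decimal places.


lambda = 0.0269
MTTF = 1 / 0.0269
MTTF = 37.1747

37.1747


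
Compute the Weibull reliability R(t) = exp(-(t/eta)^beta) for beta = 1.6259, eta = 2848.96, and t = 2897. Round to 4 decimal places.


beta = 1.6259, eta = 2848.96, t = 2897
t/eta = 2897 / 2848.96 = 1.0169
(t/eta)^beta = 1.0169^1.6259 = 1.0276
R(t) = exp(-1.0276)
R(t) = 0.3579

0.3579


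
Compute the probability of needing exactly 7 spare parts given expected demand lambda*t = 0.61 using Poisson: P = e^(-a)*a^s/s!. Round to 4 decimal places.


a = 0.61, s = 7
e^(-a) = e^(-0.61) = 0.5434
a^s = 0.61^7 = 0.0314
s! = 5040
P = 0.5434 * 0.0314 / 5040
P = 0.0

0.0


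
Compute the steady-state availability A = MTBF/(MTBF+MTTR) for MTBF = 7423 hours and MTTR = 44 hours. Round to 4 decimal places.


MTBF = 7423
MTTR = 44
MTBF + MTTR = 7467
A = 7423 / 7467
A = 0.9941

0.9941


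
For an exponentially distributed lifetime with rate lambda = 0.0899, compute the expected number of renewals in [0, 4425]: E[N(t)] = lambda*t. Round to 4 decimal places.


lambda = 0.0899
t = 4425
E[N(t)] = lambda * t
E[N(t)] = 0.0899 * 4425
E[N(t)] = 397.8075

397.8075


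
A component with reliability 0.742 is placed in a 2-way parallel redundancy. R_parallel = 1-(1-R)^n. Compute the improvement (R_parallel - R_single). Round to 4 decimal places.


R_single = 0.742, n = 2
1 - R_single = 0.258
(1 - R_single)^n = 0.258^2 = 0.0666
R_parallel = 1 - 0.0666 = 0.9334
Improvement = 0.9334 - 0.742
Improvement = 0.1914

0.1914


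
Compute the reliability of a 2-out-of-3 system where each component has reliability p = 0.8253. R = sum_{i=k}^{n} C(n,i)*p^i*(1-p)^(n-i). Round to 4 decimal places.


k = 2, n = 3, p = 0.8253
i=2: C(3,2)=3 * 0.8253^2 * 0.1747^1 = 0.357
i=3: C(3,3)=1 * 0.8253^3 * 0.1747^0 = 0.5621
R = sum of terms = 0.9191

0.9191


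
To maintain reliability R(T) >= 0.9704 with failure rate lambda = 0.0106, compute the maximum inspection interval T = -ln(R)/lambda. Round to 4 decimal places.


R_target = 0.9704
lambda = 0.0106
-ln(0.9704) = 0.03
T = 0.03 / 0.0106
T = 2.8346

2.8346


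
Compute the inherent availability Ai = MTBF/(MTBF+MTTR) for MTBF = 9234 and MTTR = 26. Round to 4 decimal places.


MTBF = 9234
MTTR = 26
MTBF + MTTR = 9260
Ai = 9234 / 9260
Ai = 0.9972

0.9972


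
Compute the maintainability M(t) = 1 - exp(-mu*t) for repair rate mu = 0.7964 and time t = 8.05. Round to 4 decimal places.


mu = 0.7964, t = 8.05
mu * t = 0.7964 * 8.05 = 6.411
exp(-6.411) = 0.0016
M(t) = 1 - 0.0016
M(t) = 0.9984

0.9984


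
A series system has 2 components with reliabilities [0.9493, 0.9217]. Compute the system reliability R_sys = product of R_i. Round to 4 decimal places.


Components: [0.9493, 0.9217]
After component 1 (R=0.9493): product = 0.9493
After component 2 (R=0.9217): product = 0.875
R_sys = 0.875

0.875


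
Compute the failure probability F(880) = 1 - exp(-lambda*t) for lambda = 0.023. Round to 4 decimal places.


lambda = 0.023, t = 880
lambda * t = 20.24
exp(-20.24) = 0.0
F(t) = 1 - 0.0
F(t) = 1.0

1.0


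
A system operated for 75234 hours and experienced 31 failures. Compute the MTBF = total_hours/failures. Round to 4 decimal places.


total_hours = 75234
failures = 31
MTBF = 75234 / 31
MTBF = 2426.9032

2426.9032


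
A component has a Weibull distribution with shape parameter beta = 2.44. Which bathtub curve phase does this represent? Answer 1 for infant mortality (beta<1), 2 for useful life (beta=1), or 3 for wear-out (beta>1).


beta = 2.44
Compare beta to 1:
beta < 1 => infant mortality (phase 1)
beta = 1 => useful life (phase 2)
beta > 1 => wear-out (phase 3)
Since beta = 2.44, this is wear-out (increasing failure rate)
Phase = 3

3


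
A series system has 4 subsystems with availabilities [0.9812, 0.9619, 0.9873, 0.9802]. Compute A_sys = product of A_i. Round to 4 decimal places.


Subsystems: [0.9812, 0.9619, 0.9873, 0.9802]
After subsystem 1 (A=0.9812): product = 0.9812
After subsystem 2 (A=0.9619): product = 0.9438
After subsystem 3 (A=0.9873): product = 0.9318
After subsystem 4 (A=0.9802): product = 0.9134
A_sys = 0.9134

0.9134


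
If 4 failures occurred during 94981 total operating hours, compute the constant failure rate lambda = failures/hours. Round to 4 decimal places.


failures = 4
total_hours = 94981
lambda = 4 / 94981
lambda = 0.0

0.0


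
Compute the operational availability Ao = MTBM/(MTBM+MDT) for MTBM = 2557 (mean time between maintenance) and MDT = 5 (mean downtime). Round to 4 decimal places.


MTBM = 2557
MDT = 5
MTBM + MDT = 2562
Ao = 2557 / 2562
Ao = 0.998

0.998


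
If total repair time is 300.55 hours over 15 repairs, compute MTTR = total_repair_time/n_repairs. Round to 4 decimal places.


total_repair_time = 300.55
n_repairs = 15
MTTR = 300.55 / 15
MTTR = 20.0367

20.0367


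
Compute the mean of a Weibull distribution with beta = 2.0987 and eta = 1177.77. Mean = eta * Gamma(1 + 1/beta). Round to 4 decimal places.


beta = 2.0987, eta = 1177.77
1/beta = 0.4765
1 + 1/beta = 1.4765
Gamma(1.4765) = 0.8857
Mean = 1177.77 * 0.8857
Mean = 1043.1477

1043.1477


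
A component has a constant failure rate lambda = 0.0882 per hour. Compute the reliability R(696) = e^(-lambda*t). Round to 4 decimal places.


lambda = 0.0882
t = 696
lambda * t = 61.3872
R(t) = e^(-61.3872)
R(t) = 0.0

0.0


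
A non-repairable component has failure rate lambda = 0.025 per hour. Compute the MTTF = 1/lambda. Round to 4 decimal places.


lambda = 0.025
MTTF = 1 / 0.025
MTTF = 40.0

40.0


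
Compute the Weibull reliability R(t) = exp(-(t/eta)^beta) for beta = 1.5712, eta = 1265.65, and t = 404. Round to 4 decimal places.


beta = 1.5712, eta = 1265.65, t = 404
t/eta = 404 / 1265.65 = 0.3192
(t/eta)^beta = 0.3192^1.5712 = 0.1663
R(t) = exp(-0.1663)
R(t) = 0.8468

0.8468


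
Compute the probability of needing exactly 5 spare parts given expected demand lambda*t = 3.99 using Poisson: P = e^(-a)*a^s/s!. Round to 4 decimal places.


a = 3.99, s = 5
e^(-a) = e^(-3.99) = 0.0185
a^s = 3.99^5 = 1011.2638
s! = 120
P = 0.0185 * 1011.2638 / 120
P = 0.1559

0.1559


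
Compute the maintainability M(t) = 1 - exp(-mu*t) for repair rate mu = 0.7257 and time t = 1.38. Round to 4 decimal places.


mu = 0.7257, t = 1.38
mu * t = 0.7257 * 1.38 = 1.0015
exp(-1.0015) = 0.3673
M(t) = 1 - 0.3673
M(t) = 0.6327

0.6327


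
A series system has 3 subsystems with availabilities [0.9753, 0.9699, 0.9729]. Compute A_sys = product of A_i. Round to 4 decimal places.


Subsystems: [0.9753, 0.9699, 0.9729]
After subsystem 1 (A=0.9753): product = 0.9753
After subsystem 2 (A=0.9699): product = 0.9459
After subsystem 3 (A=0.9729): product = 0.9203
A_sys = 0.9203

0.9203


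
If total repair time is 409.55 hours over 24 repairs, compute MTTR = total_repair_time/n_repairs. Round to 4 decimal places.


total_repair_time = 409.55
n_repairs = 24
MTTR = 409.55 / 24
MTTR = 17.0646

17.0646


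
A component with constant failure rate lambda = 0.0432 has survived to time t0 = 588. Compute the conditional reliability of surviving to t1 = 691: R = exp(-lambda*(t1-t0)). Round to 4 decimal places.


lambda = 0.0432
t0 = 588, t1 = 691
t1 - t0 = 103
lambda * (t1-t0) = 0.0432 * 103 = 4.4496
R = exp(-4.4496)
R = 0.0117

0.0117


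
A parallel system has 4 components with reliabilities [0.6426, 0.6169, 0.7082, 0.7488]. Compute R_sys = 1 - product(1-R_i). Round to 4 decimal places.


Components: [0.6426, 0.6169, 0.7082, 0.7488]
(1 - 0.6426) = 0.3574, running product = 0.3574
(1 - 0.6169) = 0.3831, running product = 0.1369
(1 - 0.7082) = 0.2918, running product = 0.04
(1 - 0.7488) = 0.2512, running product = 0.01
Product of (1-R_i) = 0.01
R_sys = 1 - 0.01 = 0.99

0.99


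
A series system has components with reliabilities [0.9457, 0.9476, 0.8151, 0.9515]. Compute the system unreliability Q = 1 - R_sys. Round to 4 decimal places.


Components: [0.9457, 0.9476, 0.8151, 0.9515]
After component 1: product = 0.9457
After component 2: product = 0.8961
After component 3: product = 0.7304
After component 4: product = 0.695
R_sys = 0.695
Q = 1 - 0.695 = 0.305

0.305


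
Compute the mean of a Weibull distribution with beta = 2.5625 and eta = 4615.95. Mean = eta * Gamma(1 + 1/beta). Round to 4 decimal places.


beta = 2.5625, eta = 4615.95
1/beta = 0.3902
1 + 1/beta = 1.3902
Gamma(1.3902) = 0.8878
Mean = 4615.95 * 0.8878
Mean = 4098.2195

4098.2195


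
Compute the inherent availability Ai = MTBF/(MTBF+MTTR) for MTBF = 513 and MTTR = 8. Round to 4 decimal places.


MTBF = 513
MTTR = 8
MTBF + MTTR = 521
Ai = 513 / 521
Ai = 0.9846

0.9846


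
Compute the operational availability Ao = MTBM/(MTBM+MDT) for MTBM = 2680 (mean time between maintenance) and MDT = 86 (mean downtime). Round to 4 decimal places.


MTBM = 2680
MDT = 86
MTBM + MDT = 2766
Ao = 2680 / 2766
Ao = 0.9689

0.9689


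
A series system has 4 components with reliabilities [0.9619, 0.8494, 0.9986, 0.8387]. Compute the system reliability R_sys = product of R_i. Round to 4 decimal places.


Components: [0.9619, 0.8494, 0.9986, 0.8387]
After component 1 (R=0.9619): product = 0.9619
After component 2 (R=0.8494): product = 0.817
After component 3 (R=0.9986): product = 0.8159
After component 4 (R=0.8387): product = 0.6843
R_sys = 0.6843

0.6843


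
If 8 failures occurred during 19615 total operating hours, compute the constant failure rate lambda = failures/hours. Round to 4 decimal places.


failures = 8
total_hours = 19615
lambda = 8 / 19615
lambda = 0.0004

0.0004


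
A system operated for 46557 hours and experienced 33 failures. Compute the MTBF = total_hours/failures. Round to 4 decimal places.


total_hours = 46557
failures = 33
MTBF = 46557 / 33
MTBF = 1410.8182

1410.8182


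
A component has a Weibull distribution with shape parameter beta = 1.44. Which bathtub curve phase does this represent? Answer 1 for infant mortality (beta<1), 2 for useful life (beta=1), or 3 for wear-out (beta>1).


beta = 1.44
Compare beta to 1:
beta < 1 => infant mortality (phase 1)
beta = 1 => useful life (phase 2)
beta > 1 => wear-out (phase 3)
Since beta = 1.44, this is wear-out (increasing failure rate)
Phase = 3

3


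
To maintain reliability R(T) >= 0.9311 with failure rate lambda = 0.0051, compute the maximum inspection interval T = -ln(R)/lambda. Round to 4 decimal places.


R_target = 0.9311
lambda = 0.0051
-ln(0.9311) = 0.0714
T = 0.0714 / 0.0051
T = 13.9978

13.9978


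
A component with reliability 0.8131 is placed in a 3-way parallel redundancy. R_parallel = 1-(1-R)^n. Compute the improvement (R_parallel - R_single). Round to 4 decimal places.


R_single = 0.8131, n = 3
1 - R_single = 0.1869
(1 - R_single)^n = 0.1869^3 = 0.0065
R_parallel = 1 - 0.0065 = 0.9935
Improvement = 0.9935 - 0.8131
Improvement = 0.1804

0.1804


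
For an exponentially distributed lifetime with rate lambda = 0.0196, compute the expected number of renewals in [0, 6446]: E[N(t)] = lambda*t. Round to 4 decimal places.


lambda = 0.0196
t = 6446
E[N(t)] = lambda * t
E[N(t)] = 0.0196 * 6446
E[N(t)] = 126.3416

126.3416


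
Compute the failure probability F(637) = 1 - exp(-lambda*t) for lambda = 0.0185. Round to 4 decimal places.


lambda = 0.0185, t = 637
lambda * t = 11.7845
exp(-11.7845) = 0.0
F(t) = 1 - 0.0
F(t) = 1.0

1.0


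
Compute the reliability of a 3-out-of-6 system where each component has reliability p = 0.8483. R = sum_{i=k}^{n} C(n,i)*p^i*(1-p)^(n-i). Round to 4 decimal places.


k = 3, n = 6, p = 0.8483
i=3: C(6,3)=20 * 0.8483^3 * 0.1517^3 = 0.0426
i=4: C(6,4)=15 * 0.8483^4 * 0.1517^2 = 0.1788
i=5: C(6,5)=6 * 0.8483^5 * 0.1517^1 = 0.3998
i=6: C(6,6)=1 * 0.8483^6 * 0.1517^0 = 0.3726
R = sum of terms = 0.9939

0.9939


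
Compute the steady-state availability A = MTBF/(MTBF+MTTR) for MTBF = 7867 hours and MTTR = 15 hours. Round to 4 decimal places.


MTBF = 7867
MTTR = 15
MTBF + MTTR = 7882
A = 7867 / 7882
A = 0.9981

0.9981


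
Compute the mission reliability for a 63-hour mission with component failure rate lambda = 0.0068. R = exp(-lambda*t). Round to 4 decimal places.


lambda = 0.0068
mission_time = 63
lambda * t = 0.0068 * 63 = 0.4284
R = exp(-0.4284)
R = 0.6516

0.6516


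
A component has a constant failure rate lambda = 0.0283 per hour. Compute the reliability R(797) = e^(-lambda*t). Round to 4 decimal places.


lambda = 0.0283
t = 797
lambda * t = 22.5551
R(t) = e^(-22.5551)
R(t) = 0.0

0.0


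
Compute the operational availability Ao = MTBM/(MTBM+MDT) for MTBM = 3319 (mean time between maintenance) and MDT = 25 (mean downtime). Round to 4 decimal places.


MTBM = 3319
MDT = 25
MTBM + MDT = 3344
Ao = 3319 / 3344
Ao = 0.9925

0.9925


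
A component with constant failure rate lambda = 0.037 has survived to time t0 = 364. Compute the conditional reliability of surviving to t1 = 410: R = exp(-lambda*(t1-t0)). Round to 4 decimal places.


lambda = 0.037
t0 = 364, t1 = 410
t1 - t0 = 46
lambda * (t1-t0) = 0.037 * 46 = 1.702
R = exp(-1.702)
R = 0.1823

0.1823


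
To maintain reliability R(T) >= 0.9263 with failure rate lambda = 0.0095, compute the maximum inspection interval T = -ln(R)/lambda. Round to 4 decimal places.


R_target = 0.9263
lambda = 0.0095
-ln(0.9263) = 0.0766
T = 0.0766 / 0.0095
T = 8.0586

8.0586


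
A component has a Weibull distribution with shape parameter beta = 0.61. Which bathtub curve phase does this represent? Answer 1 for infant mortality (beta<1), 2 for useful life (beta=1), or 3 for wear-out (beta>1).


beta = 0.61
Compare beta to 1:
beta < 1 => infant mortality (phase 1)
beta = 1 => useful life (phase 2)
beta > 1 => wear-out (phase 3)
Since beta = 0.61, this is infant mortality (decreasing failure rate)
Phase = 1

1


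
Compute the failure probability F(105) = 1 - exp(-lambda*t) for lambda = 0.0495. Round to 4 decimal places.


lambda = 0.0495, t = 105
lambda * t = 5.1975
exp(-5.1975) = 0.0055
F(t) = 1 - 0.0055
F(t) = 0.9945

0.9945


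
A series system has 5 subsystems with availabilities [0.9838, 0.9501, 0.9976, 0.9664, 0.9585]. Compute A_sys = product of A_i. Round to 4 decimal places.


Subsystems: [0.9838, 0.9501, 0.9976, 0.9664, 0.9585]
After subsystem 1 (A=0.9838): product = 0.9838
After subsystem 2 (A=0.9501): product = 0.9347
After subsystem 3 (A=0.9976): product = 0.9325
After subsystem 4 (A=0.9664): product = 0.9011
After subsystem 5 (A=0.9585): product = 0.8637
A_sys = 0.8637

0.8637


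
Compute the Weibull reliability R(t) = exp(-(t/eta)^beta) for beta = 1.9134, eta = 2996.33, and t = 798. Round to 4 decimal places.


beta = 1.9134, eta = 2996.33, t = 798
t/eta = 798 / 2996.33 = 0.2663
(t/eta)^beta = 0.2663^1.9134 = 0.0795
R(t) = exp(-0.0795)
R(t) = 0.9235

0.9235


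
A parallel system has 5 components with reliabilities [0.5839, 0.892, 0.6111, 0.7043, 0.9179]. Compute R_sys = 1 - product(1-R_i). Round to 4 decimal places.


Components: [0.5839, 0.892, 0.6111, 0.7043, 0.9179]
(1 - 0.5839) = 0.4161, running product = 0.4161
(1 - 0.892) = 0.108, running product = 0.0449
(1 - 0.6111) = 0.3889, running product = 0.0175
(1 - 0.7043) = 0.2957, running product = 0.0052
(1 - 0.9179) = 0.0821, running product = 0.0004
Product of (1-R_i) = 0.0004
R_sys = 1 - 0.0004 = 0.9996

0.9996


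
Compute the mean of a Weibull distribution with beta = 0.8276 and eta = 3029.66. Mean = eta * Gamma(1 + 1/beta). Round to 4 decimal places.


beta = 0.8276, eta = 3029.66
1/beta = 1.2083
1 + 1/beta = 2.2083
Gamma(2.2083) = 1.1068
Mean = 3029.66 * 1.1068
Mean = 3353.2917

3353.2917


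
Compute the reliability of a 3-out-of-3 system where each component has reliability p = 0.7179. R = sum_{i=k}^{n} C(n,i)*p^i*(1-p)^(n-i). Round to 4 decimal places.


k = 3, n = 3, p = 0.7179
i=3: C(3,3)=1 * 0.7179^3 * 0.2821^0 = 0.37
R = sum of terms = 0.37

0.37


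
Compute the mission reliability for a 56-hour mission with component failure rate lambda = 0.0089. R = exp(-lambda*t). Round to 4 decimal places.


lambda = 0.0089
mission_time = 56
lambda * t = 0.0089 * 56 = 0.4984
R = exp(-0.4984)
R = 0.6075

0.6075


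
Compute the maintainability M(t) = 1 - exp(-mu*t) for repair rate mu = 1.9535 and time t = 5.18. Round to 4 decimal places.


mu = 1.9535, t = 5.18
mu * t = 1.9535 * 5.18 = 10.1191
exp(-10.1191) = 0.0
M(t) = 1 - 0.0
M(t) = 1.0

1.0


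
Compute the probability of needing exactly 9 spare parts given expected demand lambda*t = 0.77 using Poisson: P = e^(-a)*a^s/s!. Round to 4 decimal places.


a = 0.77, s = 9
e^(-a) = e^(-0.77) = 0.463
a^s = 0.77^9 = 0.0952
s! = 362880
P = 0.463 * 0.0952 / 362880
P = 0.0

0.0


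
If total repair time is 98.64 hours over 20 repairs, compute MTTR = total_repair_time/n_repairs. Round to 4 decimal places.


total_repair_time = 98.64
n_repairs = 20
MTTR = 98.64 / 20
MTTR = 4.932

4.932


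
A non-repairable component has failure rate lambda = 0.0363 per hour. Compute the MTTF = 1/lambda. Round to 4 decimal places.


lambda = 0.0363
MTTF = 1 / 0.0363
MTTF = 27.5482

27.5482


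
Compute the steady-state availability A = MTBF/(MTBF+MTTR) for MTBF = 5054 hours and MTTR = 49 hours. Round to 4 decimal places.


MTBF = 5054
MTTR = 49
MTBF + MTTR = 5103
A = 5054 / 5103
A = 0.9904

0.9904


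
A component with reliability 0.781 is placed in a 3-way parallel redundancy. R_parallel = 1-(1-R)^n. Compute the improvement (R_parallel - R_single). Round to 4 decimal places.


R_single = 0.781, n = 3
1 - R_single = 0.219
(1 - R_single)^n = 0.219^3 = 0.0105
R_parallel = 1 - 0.0105 = 0.9895
Improvement = 0.9895 - 0.781
Improvement = 0.2085

0.2085


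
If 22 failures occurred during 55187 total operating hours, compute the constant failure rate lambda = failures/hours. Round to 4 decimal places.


failures = 22
total_hours = 55187
lambda = 22 / 55187
lambda = 0.0004

0.0004


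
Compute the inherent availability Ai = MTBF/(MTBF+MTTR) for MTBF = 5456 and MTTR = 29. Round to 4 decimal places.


MTBF = 5456
MTTR = 29
MTBF + MTTR = 5485
Ai = 5456 / 5485
Ai = 0.9947

0.9947


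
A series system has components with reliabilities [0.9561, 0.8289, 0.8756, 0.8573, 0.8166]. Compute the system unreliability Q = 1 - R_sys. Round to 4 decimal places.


Components: [0.9561, 0.8289, 0.8756, 0.8573, 0.8166]
After component 1: product = 0.9561
After component 2: product = 0.7925
After component 3: product = 0.6939
After component 4: product = 0.5949
After component 5: product = 0.4858
R_sys = 0.4858
Q = 1 - 0.4858 = 0.5142

0.5142


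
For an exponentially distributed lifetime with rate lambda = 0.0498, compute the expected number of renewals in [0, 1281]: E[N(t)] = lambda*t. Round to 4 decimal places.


lambda = 0.0498
t = 1281
E[N(t)] = lambda * t
E[N(t)] = 0.0498 * 1281
E[N(t)] = 63.7938

63.7938


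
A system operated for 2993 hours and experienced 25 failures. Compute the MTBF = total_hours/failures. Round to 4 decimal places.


total_hours = 2993
failures = 25
MTBF = 2993 / 25
MTBF = 119.72

119.72


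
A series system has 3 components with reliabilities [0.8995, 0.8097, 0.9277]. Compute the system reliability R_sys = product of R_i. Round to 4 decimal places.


Components: [0.8995, 0.8097, 0.9277]
After component 1 (R=0.8995): product = 0.8995
After component 2 (R=0.8097): product = 0.7283
After component 3 (R=0.9277): product = 0.6757
R_sys = 0.6757

0.6757


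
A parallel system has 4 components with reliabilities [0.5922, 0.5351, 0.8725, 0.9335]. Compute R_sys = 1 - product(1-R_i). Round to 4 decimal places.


Components: [0.5922, 0.5351, 0.8725, 0.9335]
(1 - 0.5922) = 0.4078, running product = 0.4078
(1 - 0.5351) = 0.4649, running product = 0.1896
(1 - 0.8725) = 0.1275, running product = 0.0242
(1 - 0.9335) = 0.0665, running product = 0.0016
Product of (1-R_i) = 0.0016
R_sys = 1 - 0.0016 = 0.9984

0.9984


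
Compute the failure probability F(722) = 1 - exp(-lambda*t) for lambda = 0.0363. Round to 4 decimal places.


lambda = 0.0363, t = 722
lambda * t = 26.2086
exp(-26.2086) = 0.0
F(t) = 1 - 0.0
F(t) = 1.0

1.0


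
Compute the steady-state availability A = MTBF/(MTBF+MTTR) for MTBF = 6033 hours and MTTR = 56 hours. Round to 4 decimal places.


MTBF = 6033
MTTR = 56
MTBF + MTTR = 6089
A = 6033 / 6089
A = 0.9908

0.9908


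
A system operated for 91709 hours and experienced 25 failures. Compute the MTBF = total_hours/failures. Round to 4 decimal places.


total_hours = 91709
failures = 25
MTBF = 91709 / 25
MTBF = 3668.36

3668.36


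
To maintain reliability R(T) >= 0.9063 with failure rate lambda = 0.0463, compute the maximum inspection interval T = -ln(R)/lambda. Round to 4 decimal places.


R_target = 0.9063
lambda = 0.0463
-ln(0.9063) = 0.0984
T = 0.0984 / 0.0463
T = 2.1249

2.1249


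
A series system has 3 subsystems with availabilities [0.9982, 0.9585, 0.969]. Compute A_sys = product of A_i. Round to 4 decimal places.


Subsystems: [0.9982, 0.9585, 0.969]
After subsystem 1 (A=0.9982): product = 0.9982
After subsystem 2 (A=0.9585): product = 0.9568
After subsystem 3 (A=0.969): product = 0.9271
A_sys = 0.9271

0.9271


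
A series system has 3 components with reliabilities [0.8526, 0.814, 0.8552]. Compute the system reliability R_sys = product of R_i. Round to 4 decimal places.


Components: [0.8526, 0.814, 0.8552]
After component 1 (R=0.8526): product = 0.8526
After component 2 (R=0.814): product = 0.694
After component 3 (R=0.8552): product = 0.5935
R_sys = 0.5935

0.5935


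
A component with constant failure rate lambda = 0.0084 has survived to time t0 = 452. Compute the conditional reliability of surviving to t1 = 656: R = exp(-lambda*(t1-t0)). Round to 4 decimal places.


lambda = 0.0084
t0 = 452, t1 = 656
t1 - t0 = 204
lambda * (t1-t0) = 0.0084 * 204 = 1.7136
R = exp(-1.7136)
R = 0.1802

0.1802


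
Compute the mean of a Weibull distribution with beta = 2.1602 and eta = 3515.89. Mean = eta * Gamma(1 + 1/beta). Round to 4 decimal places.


beta = 2.1602, eta = 3515.89
1/beta = 0.4629
1 + 1/beta = 1.4629
Gamma(1.4629) = 0.8856
Mean = 3515.89 * 0.8856
Mean = 3113.6859

3113.6859


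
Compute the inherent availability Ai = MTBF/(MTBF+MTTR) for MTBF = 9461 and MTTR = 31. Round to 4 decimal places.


MTBF = 9461
MTTR = 31
MTBF + MTTR = 9492
Ai = 9461 / 9492
Ai = 0.9967

0.9967


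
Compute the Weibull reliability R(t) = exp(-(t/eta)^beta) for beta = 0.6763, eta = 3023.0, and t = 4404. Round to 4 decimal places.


beta = 0.6763, eta = 3023.0, t = 4404
t/eta = 4404 / 3023.0 = 1.4568
(t/eta)^beta = 1.4568^0.6763 = 1.2898
R(t) = exp(-1.2898)
R(t) = 0.2753

0.2753


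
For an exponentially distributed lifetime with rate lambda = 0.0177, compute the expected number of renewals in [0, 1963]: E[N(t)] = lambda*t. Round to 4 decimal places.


lambda = 0.0177
t = 1963
E[N(t)] = lambda * t
E[N(t)] = 0.0177 * 1963
E[N(t)] = 34.7451

34.7451


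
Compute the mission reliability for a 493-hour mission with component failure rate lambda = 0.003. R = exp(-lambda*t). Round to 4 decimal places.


lambda = 0.003
mission_time = 493
lambda * t = 0.003 * 493 = 1.479
R = exp(-1.479)
R = 0.2279

0.2279


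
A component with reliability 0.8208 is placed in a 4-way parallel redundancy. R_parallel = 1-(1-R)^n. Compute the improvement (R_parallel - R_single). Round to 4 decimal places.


R_single = 0.8208, n = 4
1 - R_single = 0.1792
(1 - R_single)^n = 0.1792^4 = 0.001
R_parallel = 1 - 0.001 = 0.999
Improvement = 0.999 - 0.8208
Improvement = 0.1782

0.1782


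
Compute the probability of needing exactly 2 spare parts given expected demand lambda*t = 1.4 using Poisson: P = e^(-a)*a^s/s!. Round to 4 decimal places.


a = 1.4, s = 2
e^(-a) = e^(-1.4) = 0.2466
a^s = 1.4^2 = 1.96
s! = 2
P = 0.2466 * 1.96 / 2
P = 0.2417

0.2417


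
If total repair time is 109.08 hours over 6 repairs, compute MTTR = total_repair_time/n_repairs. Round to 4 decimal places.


total_repair_time = 109.08
n_repairs = 6
MTTR = 109.08 / 6
MTTR = 18.18

18.18


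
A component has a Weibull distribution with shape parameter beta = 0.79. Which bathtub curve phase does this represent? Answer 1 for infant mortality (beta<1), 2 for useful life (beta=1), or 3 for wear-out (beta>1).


beta = 0.79
Compare beta to 1:
beta < 1 => infant mortality (phase 1)
beta = 1 => useful life (phase 2)
beta > 1 => wear-out (phase 3)
Since beta = 0.79, this is infant mortality (decreasing failure rate)
Phase = 1

1


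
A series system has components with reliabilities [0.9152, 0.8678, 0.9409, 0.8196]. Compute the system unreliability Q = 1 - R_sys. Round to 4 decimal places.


Components: [0.9152, 0.8678, 0.9409, 0.8196]
After component 1: product = 0.9152
After component 2: product = 0.7942
After component 3: product = 0.7473
After component 4: product = 0.6125
R_sys = 0.6125
Q = 1 - 0.6125 = 0.3875

0.3875


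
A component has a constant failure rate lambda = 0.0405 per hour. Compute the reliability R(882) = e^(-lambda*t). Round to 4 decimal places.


lambda = 0.0405
t = 882
lambda * t = 35.721
R(t) = e^(-35.721)
R(t) = 0.0

0.0


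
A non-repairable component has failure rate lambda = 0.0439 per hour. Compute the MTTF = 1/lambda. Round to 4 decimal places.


lambda = 0.0439
MTTF = 1 / 0.0439
MTTF = 22.779

22.779


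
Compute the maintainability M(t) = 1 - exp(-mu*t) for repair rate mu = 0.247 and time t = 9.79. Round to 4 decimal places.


mu = 0.247, t = 9.79
mu * t = 0.247 * 9.79 = 2.4181
exp(-2.4181) = 0.0891
M(t) = 1 - 0.0891
M(t) = 0.9109

0.9109


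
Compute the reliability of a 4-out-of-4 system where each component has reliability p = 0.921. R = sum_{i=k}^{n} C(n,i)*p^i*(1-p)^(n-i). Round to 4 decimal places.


k = 4, n = 4, p = 0.921
i=4: C(4,4)=1 * 0.921^4 * 0.079^0 = 0.7195
R = sum of terms = 0.7195

0.7195


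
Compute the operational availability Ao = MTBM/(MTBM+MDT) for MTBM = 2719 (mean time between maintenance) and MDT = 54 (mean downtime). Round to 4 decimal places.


MTBM = 2719
MDT = 54
MTBM + MDT = 2773
Ao = 2719 / 2773
Ao = 0.9805

0.9805


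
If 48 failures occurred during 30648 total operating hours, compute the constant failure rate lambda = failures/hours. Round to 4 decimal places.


failures = 48
total_hours = 30648
lambda = 48 / 30648
lambda = 0.0016

0.0016


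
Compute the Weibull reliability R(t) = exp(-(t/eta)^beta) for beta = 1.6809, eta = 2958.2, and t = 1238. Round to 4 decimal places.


beta = 1.6809, eta = 2958.2, t = 1238
t/eta = 1238 / 2958.2 = 0.4185
(t/eta)^beta = 0.4185^1.6809 = 0.2313
R(t) = exp(-0.2313)
R(t) = 0.7935

0.7935


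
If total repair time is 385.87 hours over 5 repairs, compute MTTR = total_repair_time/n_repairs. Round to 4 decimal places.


total_repair_time = 385.87
n_repairs = 5
MTTR = 385.87 / 5
MTTR = 77.174

77.174


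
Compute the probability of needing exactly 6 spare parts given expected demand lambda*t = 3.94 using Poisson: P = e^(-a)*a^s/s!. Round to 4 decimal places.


a = 3.94, s = 6
e^(-a) = e^(-3.94) = 0.0194
a^s = 3.94^6 = 3740.9106
s! = 720
P = 0.0194 * 3740.9106 / 720
P = 0.101

0.101


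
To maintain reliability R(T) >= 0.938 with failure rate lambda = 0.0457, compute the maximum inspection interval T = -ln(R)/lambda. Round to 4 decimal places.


R_target = 0.938
lambda = 0.0457
-ln(0.938) = 0.064
T = 0.064 / 0.0457
T = 1.4006

1.4006


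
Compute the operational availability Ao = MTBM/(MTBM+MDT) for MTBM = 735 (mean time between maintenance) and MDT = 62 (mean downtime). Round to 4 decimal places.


MTBM = 735
MDT = 62
MTBM + MDT = 797
Ao = 735 / 797
Ao = 0.9222

0.9222


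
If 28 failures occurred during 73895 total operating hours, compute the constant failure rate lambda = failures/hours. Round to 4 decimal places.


failures = 28
total_hours = 73895
lambda = 28 / 73895
lambda = 0.0004

0.0004


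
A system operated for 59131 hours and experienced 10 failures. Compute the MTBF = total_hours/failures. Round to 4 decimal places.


total_hours = 59131
failures = 10
MTBF = 59131 / 10
MTBF = 5913.1

5913.1


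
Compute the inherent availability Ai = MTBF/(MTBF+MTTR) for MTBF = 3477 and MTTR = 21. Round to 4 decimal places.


MTBF = 3477
MTTR = 21
MTBF + MTTR = 3498
Ai = 3477 / 3498
Ai = 0.994

0.994


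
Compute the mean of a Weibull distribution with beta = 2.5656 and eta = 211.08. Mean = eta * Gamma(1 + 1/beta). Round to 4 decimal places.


beta = 2.5656, eta = 211.08
1/beta = 0.3898
1 + 1/beta = 1.3898
Gamma(1.3898) = 0.8879
Mean = 211.08 * 0.8879
Mean = 187.4113

187.4113


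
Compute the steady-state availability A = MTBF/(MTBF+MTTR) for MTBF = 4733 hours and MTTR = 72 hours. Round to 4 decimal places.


MTBF = 4733
MTTR = 72
MTBF + MTTR = 4805
A = 4733 / 4805
A = 0.985

0.985


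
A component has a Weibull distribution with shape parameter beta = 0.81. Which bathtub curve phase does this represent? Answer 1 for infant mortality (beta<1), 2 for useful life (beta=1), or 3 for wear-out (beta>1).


beta = 0.81
Compare beta to 1:
beta < 1 => infant mortality (phase 1)
beta = 1 => useful life (phase 2)
beta > 1 => wear-out (phase 3)
Since beta = 0.81, this is infant mortality (decreasing failure rate)
Phase = 1

1


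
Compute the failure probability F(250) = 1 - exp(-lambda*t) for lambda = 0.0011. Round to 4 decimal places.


lambda = 0.0011, t = 250
lambda * t = 0.275
exp(-0.275) = 0.7596
F(t) = 1 - 0.7596
F(t) = 0.2404

0.2404


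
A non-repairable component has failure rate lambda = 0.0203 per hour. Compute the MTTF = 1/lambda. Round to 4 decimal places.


lambda = 0.0203
MTTF = 1 / 0.0203
MTTF = 49.2611

49.2611


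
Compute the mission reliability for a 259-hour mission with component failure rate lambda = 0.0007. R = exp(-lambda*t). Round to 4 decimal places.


lambda = 0.0007
mission_time = 259
lambda * t = 0.0007 * 259 = 0.1813
R = exp(-0.1813)
R = 0.8342

0.8342


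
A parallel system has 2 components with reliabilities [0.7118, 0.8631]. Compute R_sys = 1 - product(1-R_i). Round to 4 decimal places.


Components: [0.7118, 0.8631]
(1 - 0.7118) = 0.2882, running product = 0.2882
(1 - 0.8631) = 0.1369, running product = 0.0395
Product of (1-R_i) = 0.0395
R_sys = 1 - 0.0395 = 0.9605

0.9605


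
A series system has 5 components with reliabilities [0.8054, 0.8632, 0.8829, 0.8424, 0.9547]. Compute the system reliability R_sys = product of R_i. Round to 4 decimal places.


Components: [0.8054, 0.8632, 0.8829, 0.8424, 0.9547]
After component 1 (R=0.8054): product = 0.8054
After component 2 (R=0.8632): product = 0.6952
After component 3 (R=0.8829): product = 0.6138
After component 4 (R=0.8424): product = 0.5171
After component 5 (R=0.9547): product = 0.4937
R_sys = 0.4937

0.4937


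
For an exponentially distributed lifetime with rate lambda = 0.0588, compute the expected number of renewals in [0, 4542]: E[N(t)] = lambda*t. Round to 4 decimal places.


lambda = 0.0588
t = 4542
E[N(t)] = lambda * t
E[N(t)] = 0.0588 * 4542
E[N(t)] = 267.0696

267.0696


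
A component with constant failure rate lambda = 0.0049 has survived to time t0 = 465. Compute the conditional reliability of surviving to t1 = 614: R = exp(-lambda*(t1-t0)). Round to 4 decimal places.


lambda = 0.0049
t0 = 465, t1 = 614
t1 - t0 = 149
lambda * (t1-t0) = 0.0049 * 149 = 0.7301
R = exp(-0.7301)
R = 0.4819

0.4819


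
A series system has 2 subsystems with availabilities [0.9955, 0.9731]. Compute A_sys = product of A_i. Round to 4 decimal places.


Subsystems: [0.9955, 0.9731]
After subsystem 1 (A=0.9955): product = 0.9955
After subsystem 2 (A=0.9731): product = 0.9687
A_sys = 0.9687

0.9687


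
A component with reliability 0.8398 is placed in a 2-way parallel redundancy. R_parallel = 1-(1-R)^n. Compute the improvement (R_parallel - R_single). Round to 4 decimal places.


R_single = 0.8398, n = 2
1 - R_single = 0.1602
(1 - R_single)^n = 0.1602^2 = 0.0257
R_parallel = 1 - 0.0257 = 0.9743
Improvement = 0.9743 - 0.8398
Improvement = 0.1345

0.1345


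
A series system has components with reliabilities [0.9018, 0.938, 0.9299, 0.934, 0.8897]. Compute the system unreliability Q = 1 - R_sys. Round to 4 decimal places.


Components: [0.9018, 0.938, 0.9299, 0.934, 0.8897]
After component 1: product = 0.9018
After component 2: product = 0.8459
After component 3: product = 0.7866
After component 4: product = 0.7347
After component 5: product = 0.6536
R_sys = 0.6536
Q = 1 - 0.6536 = 0.3464

0.3464


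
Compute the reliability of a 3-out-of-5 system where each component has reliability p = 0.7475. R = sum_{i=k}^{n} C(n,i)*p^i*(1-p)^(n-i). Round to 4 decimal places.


k = 3, n = 5, p = 0.7475
i=3: C(5,3)=10 * 0.7475^3 * 0.2525^2 = 0.2663
i=4: C(5,4)=5 * 0.7475^4 * 0.2525^1 = 0.3942
i=5: C(5,5)=1 * 0.7475^5 * 0.2525^0 = 0.2334
R = sum of terms = 0.8938

0.8938


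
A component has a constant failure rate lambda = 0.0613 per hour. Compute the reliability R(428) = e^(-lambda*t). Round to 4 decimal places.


lambda = 0.0613
t = 428
lambda * t = 26.2364
R(t) = e^(-26.2364)
R(t) = 0.0

0.0


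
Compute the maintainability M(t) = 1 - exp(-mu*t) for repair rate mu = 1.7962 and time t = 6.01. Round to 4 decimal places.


mu = 1.7962, t = 6.01
mu * t = 1.7962 * 6.01 = 10.7952
exp(-10.7952) = 0.0
M(t) = 1 - 0.0
M(t) = 1.0

1.0


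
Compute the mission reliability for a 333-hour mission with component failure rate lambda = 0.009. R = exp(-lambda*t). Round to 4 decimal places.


lambda = 0.009
mission_time = 333
lambda * t = 0.009 * 333 = 2.997
R = exp(-2.997)
R = 0.0499

0.0499


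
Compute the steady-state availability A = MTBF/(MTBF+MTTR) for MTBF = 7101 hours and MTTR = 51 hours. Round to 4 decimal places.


MTBF = 7101
MTTR = 51
MTBF + MTTR = 7152
A = 7101 / 7152
A = 0.9929

0.9929


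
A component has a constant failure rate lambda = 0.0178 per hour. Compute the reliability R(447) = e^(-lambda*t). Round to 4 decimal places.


lambda = 0.0178
t = 447
lambda * t = 7.9566
R(t) = e^(-7.9566)
R(t) = 0.0004

0.0004


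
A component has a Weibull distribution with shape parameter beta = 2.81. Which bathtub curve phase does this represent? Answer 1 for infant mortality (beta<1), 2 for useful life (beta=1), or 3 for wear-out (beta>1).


beta = 2.81
Compare beta to 1:
beta < 1 => infant mortality (phase 1)
beta = 1 => useful life (phase 2)
beta > 1 => wear-out (phase 3)
Since beta = 2.81, this is wear-out (increasing failure rate)
Phase = 3

3
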